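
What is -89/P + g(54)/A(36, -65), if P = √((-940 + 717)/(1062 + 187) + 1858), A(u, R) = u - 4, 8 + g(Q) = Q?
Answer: 23/16 - 89*√2898203331/2320419 ≈ -0.62735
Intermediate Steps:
g(Q) = -8 + Q
A(u, R) = -4 + u
P = √2898203331/1249 (P = √(-223/1249 + 1858) = √(2320419/1249) = √2898203331/1249 ≈ 43.102)
-89/P + g(54)/A(36, -65) = -89*√2898203331/2320419 + (-8 + 54)/(-4 + 36) = -89*√2898203331/2320419 + 46/32 = -89*√2898203331/2320419 + 46*(1/32) = -89*√2898203331/2320419 + 23/16 = 23/16 - 89*√2898203331/2320419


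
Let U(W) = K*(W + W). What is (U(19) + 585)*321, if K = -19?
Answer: -43977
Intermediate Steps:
U(W) = -38*W (U(W) = -19*(W + W) = -38*W)
(U(19) + 585)*321 = (-38*19 + 585)*321 = (-722 + 585)*321 = -137*321 = -43977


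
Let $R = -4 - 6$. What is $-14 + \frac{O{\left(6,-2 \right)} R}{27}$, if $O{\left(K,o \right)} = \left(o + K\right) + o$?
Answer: $- \frac{398}{27} \approx -14.741$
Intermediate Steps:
$O{\left(K,o \right)} = K + 2 o$ ($O{\left(K,o \right)} = \left(K + o\right) + o = K + 2 o$)
$R = -10$ ($R = -4 - 6 = -10$)
$-14 + \frac{O{\left(6,-2 \right)} R}{27} = -14 + \frac{\left(6 + 2 \left(-2\right)\right) \left(-10\right)}{27} = -14 + \frac{\left(6 - 4\right) \left(-10\right)}{27} = -14 + \frac{2 \left(-10\right)}{27} = -14 + \frac{1}{27} \left(-20\right) = -14 - \frac{20}{27} = - \frac{398}{27}$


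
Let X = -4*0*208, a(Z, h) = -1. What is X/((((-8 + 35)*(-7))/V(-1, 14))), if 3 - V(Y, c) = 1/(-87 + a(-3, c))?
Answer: 0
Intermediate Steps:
V(Y, c) = 265/88 (V(Y, c) = 3 - 1/(-87 - 1) = 3 - 1/(-88) = 3 - 1*(-1/88) = 3 + 1/88 = 265/88)
X = 0 (X = 0*208 = 0)
X/((((-8 + 35)*(-7))/V(-1, 14))) = 0/((((-8 + 35)*(-7))/(265/88))) = 0/(((27*(-7))*(88/265))) = 0/((-189*88/265)) = 0/(-16632/265) = 0*(-265/16632) = 0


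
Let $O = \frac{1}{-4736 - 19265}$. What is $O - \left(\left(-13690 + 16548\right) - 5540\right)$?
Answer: $\frac{64370681}{24001} \approx 2682.0$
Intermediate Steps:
$O = - \frac{1}{24001}$ ($O = \frac{1}{-24001} = - \frac{1}{24001} \approx -4.1665 \cdot 10^{-5}$)
$O - \left(\left(-13690 + 16548\right) - 5540\right) = - \frac{1}{24001} - \left(\left(-13690 + 16548\right) - 5540\right) = - \frac{1}{24001} - \left(2858 - 5540\right) = - \frac{1}{24001} - -2682 = - \frac{1}{24001} + 2682 = \frac{64370681}{24001}$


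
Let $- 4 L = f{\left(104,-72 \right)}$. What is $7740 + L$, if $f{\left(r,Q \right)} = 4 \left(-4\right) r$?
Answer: $8156$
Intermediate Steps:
$f{\left(r,Q \right)} = - 16 r$
$L = 416$ ($L = - \frac{\left(-16\right) 104}{4} = \left(- \frac{1}{4}\right) \left(-1664\right) = 416$)
$7740 + L = 7740 + 416 = 8156$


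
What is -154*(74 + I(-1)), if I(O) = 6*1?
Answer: -12320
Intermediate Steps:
I(O) = 6
-154*(74 + I(-1)) = -154*(74 + 6) = -154*80 = -12320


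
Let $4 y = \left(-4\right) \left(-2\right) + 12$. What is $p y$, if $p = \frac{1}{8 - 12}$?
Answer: $- \frac{5}{4} \approx -1.25$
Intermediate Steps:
$y = 5$ ($y = \frac{\left(-4\right) \left(-2\right) + 12}{4} = \frac{8 + 12}{4} = \frac{1}{4} \cdot 20 = 5$)
$p = - \frac{1}{4}$ ($p = \frac{1}{-4} = - \frac{1}{4} \approx -0.25$)
$p y = \left(- \frac{1}{4}\right) 5 = - \frac{5}{4}$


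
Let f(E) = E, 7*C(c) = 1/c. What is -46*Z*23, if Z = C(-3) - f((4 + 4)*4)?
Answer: 712034/21 ≈ 33906.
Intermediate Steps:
C(c) = 1/(7*c)
Z = -673/21 (Z = (1/7)/(-3) - (4 + 4)*4 = (1/7)*(-1/3) - 8*4 = -1/21 - 1*32 = -1/21 - 32 = -673/21 ≈ -32.048)
-46*Z*23 = -46*(-673/21)*23 = (30958/21)*23 = 712034/21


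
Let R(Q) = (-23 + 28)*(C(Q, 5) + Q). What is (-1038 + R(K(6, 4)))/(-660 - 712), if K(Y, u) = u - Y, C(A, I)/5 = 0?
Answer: 262/343 ≈ 0.76385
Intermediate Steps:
C(A, I) = 0 (C(A, I) = 5*0 = 0)
R(Q) = 5*Q (R(Q) = (-23 + 28)*(0 + Q) = 5*Q)
(-1038 + R(K(6, 4)))/(-660 - 712) = (-1038 + 5*(4 - 1*6))/(-660 - 712) = (-1038 + 5*(4 - 6))/(-1372) = (-1038 + 5*(-2))*(-1/1372) = (-1038 - 10)*(-1/1372) = -1048*(-1/1372) = 262/343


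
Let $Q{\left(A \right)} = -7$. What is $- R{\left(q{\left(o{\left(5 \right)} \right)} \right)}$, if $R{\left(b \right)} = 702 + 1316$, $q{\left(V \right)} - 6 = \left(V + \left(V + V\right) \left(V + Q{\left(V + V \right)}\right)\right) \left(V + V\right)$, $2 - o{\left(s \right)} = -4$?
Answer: $-2018$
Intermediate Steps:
$o{\left(s \right)} = 6$ ($o{\left(s \right)} = 2 - -4 = 2 + 4 = 6$)
$q{\left(V \right)} = 6 + 2 V \left(V + 2 V \left(-7 + V\right)\right)$ ($q{\left(V \right)} = 6 + \left(V + \left(V + V\right) \left(V - 7\right)\right) \left(V + V\right) = 6 + \left(V + 2 V \left(-7 + V\right)\right) 2 V = 6 + 2 V \left(V + 2 V \left(-7 + V\right)\right)$)
$R{\left(b \right)} = 2018$
$- R{\left(q{\left(o{\left(5 \right)} \right)} \right)} = \left(-1\right) 2018 = -2018$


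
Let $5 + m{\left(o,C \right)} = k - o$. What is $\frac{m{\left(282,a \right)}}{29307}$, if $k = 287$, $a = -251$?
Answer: $0$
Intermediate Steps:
$m{\left(o,C \right)} = 282 - o$ ($m{\left(o,C \right)} = -5 - \left(-287 + o\right) = 282 - o$)
$\frac{m{\left(282,a \right)}}{29307} = \frac{282 - 282}{29307} = \left(282 - 282\right) \frac{1}{29307} = 0 \cdot \frac{1}{29307} = 0$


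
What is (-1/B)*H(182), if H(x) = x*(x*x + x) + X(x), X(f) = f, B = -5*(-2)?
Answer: -3030937/5 ≈ -6.0619e+5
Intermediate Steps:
B = 10
H(x) = x + x*(x + x²) (H(x) = x*(x*x + x) + x = x*(x² + x) + x = x*(x + x²) + x = x + x*(x + x²))
(-1/B)*H(182) = (-1/10)*(182*(1 + 182 + 182²)) = (-1*⅒)*(182*(1 + 182 + 33124)) = -91*33307/5 = -⅒*6061874 = -3030937/5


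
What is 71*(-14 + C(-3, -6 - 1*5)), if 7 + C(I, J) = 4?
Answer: -1207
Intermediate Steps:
C(I, J) = -3 (C(I, J) = -7 + 4 = -3)
71*(-14 + C(-3, -6 - 1*5)) = 71*(-14 - 3) = 71*(-17) = -1207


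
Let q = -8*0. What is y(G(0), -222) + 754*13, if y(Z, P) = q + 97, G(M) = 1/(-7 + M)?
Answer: 9899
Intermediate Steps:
q = 0
y(Z, P) = 97 (y(Z, P) = 0 + 97 = 97)
y(G(0), -222) + 754*13 = 97 + 754*13 = 97 + 9802 = 9899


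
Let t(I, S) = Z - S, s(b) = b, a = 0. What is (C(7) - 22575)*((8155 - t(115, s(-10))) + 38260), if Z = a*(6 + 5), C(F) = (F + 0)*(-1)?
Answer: -1047917710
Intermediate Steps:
C(F) = -F (C(F) = F*(-1) = -F)
Z = 0 (Z = 0*(6 + 5) = 0*11 = 0)
t(I, S) = -S (t(I, S) = 0 - S = -S)
(C(7) - 22575)*((8155 - t(115, s(-10))) + 38260) = (-1*7 - 22575)*((8155 - (-1)*(-10)) + 38260) = (-7 - 22575)*((8155 - 1*10) + 38260) = -22582*((8155 - 10) + 38260) = -22582*(8145 + 38260) = -22582*46405 = -1047917710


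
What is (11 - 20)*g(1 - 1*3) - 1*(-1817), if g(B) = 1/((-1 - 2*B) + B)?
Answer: 1808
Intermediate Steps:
g(B) = 1/(-1 - B)
(11 - 20)*g(1 - 1*3) - 1*(-1817) = (11 - 20)*(-1/(1 + (1 - 1*3))) - 1*(-1817) = -(-9)/(1 + (1 - 3)) + 1817 = -(-9)/(1 - 2) + 1817 = -(-9)/(-1) + 1817 = -(-9)*(-1) + 1817 = -9*1 + 1817 = -9 + 1817 = 1808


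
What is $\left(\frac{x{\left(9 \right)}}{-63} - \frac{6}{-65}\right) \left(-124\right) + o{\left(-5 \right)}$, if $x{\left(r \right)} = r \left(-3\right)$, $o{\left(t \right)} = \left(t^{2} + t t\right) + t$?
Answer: $- \frac{8913}{455} \approx -19.589$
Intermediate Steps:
$o{\left(t \right)} = t + 2 t^{2}$ ($o{\left(t \right)} = \left(t^{2} + t^{2}\right) + t = 2 t^{2} + t = t + 2 t^{2}$)
$x{\left(r \right)} = - 3 r$
$\left(\frac{x{\left(9 \right)}}{-63} - \frac{6}{-65}\right) \left(-124\right) + o{\left(-5 \right)} = \left(\frac{\left(-3\right) 9}{-63} - \frac{6}{-65}\right) \left(-124\right) - 5 \left(1 + 2 \left(-5\right)\right) = \left(\left(-27\right) \left(- \frac{1}{63}\right) - - \frac{6}{65}\right) \left(-124\right) - 5 \left(1 - 10\right) = \left(\frac{3}{7} + \frac{6}{65}\right) \left(-124\right) - -45 = \frac{237}{455} \left(-124\right) + 45 = - \frac{29388}{455} + 45 = - \frac{8913}{455}$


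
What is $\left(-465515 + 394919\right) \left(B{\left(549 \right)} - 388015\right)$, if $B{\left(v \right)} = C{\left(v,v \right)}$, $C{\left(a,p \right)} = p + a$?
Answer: $27314792532$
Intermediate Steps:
$C{\left(a,p \right)} = a + p$
$B{\left(v \right)} = 2 v$ ($B{\left(v \right)} = v + v = 2 v$)
$\left(-465515 + 394919\right) \left(B{\left(549 \right)} - 388015\right) = \left(-465515 + 394919\right) \left(2 \cdot 549 - 388015\right) = - 70596 \left(1098 - 388015\right) = \left(-70596\right) \left(-386917\right) = 27314792532$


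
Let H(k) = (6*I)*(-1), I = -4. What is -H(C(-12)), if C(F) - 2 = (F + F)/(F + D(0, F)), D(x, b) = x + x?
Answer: -24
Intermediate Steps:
D(x, b) = 2*x
C(F) = 4 (C(F) = 2 + (F + F)/(F + 2*0) = 2 + (2*F)/(F + 0) = 2 + (2*F)/F = 2 + 2 = 4)
H(k) = 24 (H(k) = (6*(-4))*(-1) = -24*(-1) = 24)
-H(C(-12)) = -1*24 = -24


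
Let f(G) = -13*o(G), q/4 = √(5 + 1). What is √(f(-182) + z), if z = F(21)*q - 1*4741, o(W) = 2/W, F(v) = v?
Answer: √(-232302 + 4116*√6)/7 ≈ 67.343*I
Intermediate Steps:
q = 4*√6 (q = 4*√(5 + 1) = 4*√6 ≈ 9.7980)
f(G) = -26/G
z = -4741 + 84*√6 (z = 21*(4*√6) - 1*4741 = 84*√6 - 4741 = -4741 + 84*√6 ≈ -4535.2)
√(f(-182) + z) = √(-26/(-182) + (-4741 + 84*√6)) = √(-26*(-1/182) + (-4741 + 84*√6)) = √(⅐ + (-4741 + 84*√6)) = √(-33186/7 + 84*√6)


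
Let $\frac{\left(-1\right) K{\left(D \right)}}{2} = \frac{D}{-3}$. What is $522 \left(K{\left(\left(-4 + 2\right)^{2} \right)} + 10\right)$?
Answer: $6612$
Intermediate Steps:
$K{\left(D \right)} = \frac{2 D}{3}$ ($K{\left(D \right)} = - 2 \frac{D}{-3} = - 2 D \left(- \frac{1}{3}\right) = - 2 \left(- \frac{D}{3}\right) = \frac{2 D}{3}$)
$522 \left(K{\left(\left(-4 + 2\right)^{2} \right)} + 10\right) = 522 \left(\frac{2 \left(-4 + 2\right)^{2}}{3} + 10\right) = 522 \left(\frac{2 \left(-2\right)^{2}}{3} + 10\right) = 522 \left(\frac{2}{3} \cdot 4 + 10\right) = 522 \left(\frac{8}{3} + 10\right) = 522 \cdot \frac{38}{3} = 6612$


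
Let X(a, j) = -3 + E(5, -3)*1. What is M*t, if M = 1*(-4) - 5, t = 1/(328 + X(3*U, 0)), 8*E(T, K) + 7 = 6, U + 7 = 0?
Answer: -72/2599 ≈ -0.027703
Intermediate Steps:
U = -7 (U = -7 + 0 = -7)
E(T, K) = -1/8 (E(T, K) = -7/8 + (1/8)*6 = -7/8 + 3/4 = -1/8)
X(a, j) = -25/8 (X(a, j) = -3 - 1/8*1 = -3 - 1/8 = -25/8)
t = 8/2599 (t = 1/(328 - 25/8) = 1/(2599/8) = 8/2599 ≈ 0.0030781)
M = -9 (M = -4 - 5 = -9)
M*t = -9*8/2599 = -72/2599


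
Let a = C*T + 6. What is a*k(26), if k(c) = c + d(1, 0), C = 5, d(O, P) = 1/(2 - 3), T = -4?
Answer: -350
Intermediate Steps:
d(O, P) = -1 (d(O, P) = 1/(-1) = -1)
a = -14 (a = 5*(-4) + 6 = -20 + 6 = -14)
k(c) = -1 + c (k(c) = c - 1 = -1 + c)
a*k(26) = -14*(-1 + 26) = -14*25 = -350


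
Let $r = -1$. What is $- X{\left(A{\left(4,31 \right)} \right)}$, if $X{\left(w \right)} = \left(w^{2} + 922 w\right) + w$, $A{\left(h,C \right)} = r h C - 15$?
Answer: $108976$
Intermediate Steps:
$A{\left(h,C \right)} = -15 - C h$ ($A{\left(h,C \right)} = - h C - 15 = - C h - 15 = -15 - C h$)
$X{\left(w \right)} = w^{2} + 923 w$
$- X{\left(A{\left(4,31 \right)} \right)} = - \left(-15 - 31 \cdot 4\right) \left(923 - \left(15 + 31 \cdot 4\right)\right) = - \left(-15 - 124\right) \left(923 - 139\right) = - \left(-139\right) \left(923 - 139\right) = - \left(-139\right) 784 = \left(-1\right) \left(-108976\right) = 108976$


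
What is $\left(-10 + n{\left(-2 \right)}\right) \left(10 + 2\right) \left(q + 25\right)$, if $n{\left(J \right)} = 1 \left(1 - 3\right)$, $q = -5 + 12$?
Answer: $-4608$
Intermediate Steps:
$q = 7$
$n{\left(J \right)} = -2$ ($n{\left(J \right)} = 1 \left(-2\right) = -2$)
$\left(-10 + n{\left(-2 \right)}\right) \left(10 + 2\right) \left(q + 25\right) = \left(-10 - 2\right) \left(10 + 2\right) \left(7 + 25\right) = - 12 \cdot 12 \cdot 32 = \left(-12\right) 384 = -4608$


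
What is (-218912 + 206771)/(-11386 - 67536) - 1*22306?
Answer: -1760421991/78922 ≈ -22306.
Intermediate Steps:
(-218912 + 206771)/(-11386 - 67536) - 1*22306 = -12141/(-78922) - 22306 = -12141*(-1/78922) - 22306 = 12141/78922 - 22306 = -1760421991/78922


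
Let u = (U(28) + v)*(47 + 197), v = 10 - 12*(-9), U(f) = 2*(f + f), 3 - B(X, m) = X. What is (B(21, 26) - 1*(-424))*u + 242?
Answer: 22784962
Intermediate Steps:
B(X, m) = 3 - X
U(f) = 4*f (U(f) = 2*(2*f) = 4*f)
v = 118 (v = 10 + 108 = 118)
u = 56120 (u = (4*28 + 118)*(47 + 197) = (112 + 118)*244 = 230*244 = 56120)
(B(21, 26) - 1*(-424))*u + 242 = ((3 - 1*21) - 1*(-424))*56120 + 242 = ((3 - 21) + 424)*56120 + 242 = (-18 + 424)*56120 + 242 = 406*56120 + 242 = 22784720 + 242 = 22784962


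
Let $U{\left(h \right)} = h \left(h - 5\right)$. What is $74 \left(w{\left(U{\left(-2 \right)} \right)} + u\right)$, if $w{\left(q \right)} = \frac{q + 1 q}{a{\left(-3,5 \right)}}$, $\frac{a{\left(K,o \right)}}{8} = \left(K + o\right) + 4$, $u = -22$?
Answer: $- \frac{9509}{6} \approx -1584.8$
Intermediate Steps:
$a{\left(K,o \right)} = 32 + 8 K + 8 o$ ($a{\left(K,o \right)} = 8 \left(\left(K + o\right) + 4\right) = 8 \left(4 + K + o\right) = 32 + 8 K + 8 o$)
$U{\left(h \right)} = h \left(-5 + h\right)$
$w{\left(q \right)} = \frac{q}{24}$ ($w{\left(q \right)} = \frac{q + 1 q}{32 + 8 \left(-3\right) + 8 \cdot 5} = \frac{q + q}{32 - 24 + 40} = \frac{2 q}{48} = 2 q \frac{1}{48} = \frac{q}{24}$)
$74 \left(w{\left(U{\left(-2 \right)} \right)} + u\right) = 74 \left(\frac{\left(-2\right) \left(-5 - 2\right)}{24} - 22\right) = 74 \left(\frac{\left(-2\right) \left(-7\right)}{24} - 22\right) = 74 \left(\frac{1}{24} \cdot 14 - 22\right) = 74 \left(\frac{7}{12} - 22\right) = 74 \left(- \frac{257}{12}\right) = - \frac{9509}{6}$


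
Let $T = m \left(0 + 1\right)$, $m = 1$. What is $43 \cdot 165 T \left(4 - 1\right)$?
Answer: $21285$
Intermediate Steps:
$T = 1$ ($T = 1 \left(0 + 1\right) = 1 \cdot 1 = 1$)
$43 \cdot 165 T \left(4 - 1\right) = 43 \cdot 165 \cdot 1 \left(4 - 1\right) = 7095 \cdot 1 \cdot 3 = 7095 \cdot 3 = 21285$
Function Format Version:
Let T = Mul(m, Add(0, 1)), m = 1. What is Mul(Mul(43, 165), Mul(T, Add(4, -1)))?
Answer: 21285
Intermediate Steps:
T = 1 (T = Mul(1, Add(0, 1)) = Mul(1, 1) = 1)
Mul(Mul(43, 165), Mul(T, Add(4, -1))) = Mul(Mul(43, 165), Mul(1, Add(4, -1))) = Mul(7095, Mul(1, 3)) = Mul(7095, 3) = 21285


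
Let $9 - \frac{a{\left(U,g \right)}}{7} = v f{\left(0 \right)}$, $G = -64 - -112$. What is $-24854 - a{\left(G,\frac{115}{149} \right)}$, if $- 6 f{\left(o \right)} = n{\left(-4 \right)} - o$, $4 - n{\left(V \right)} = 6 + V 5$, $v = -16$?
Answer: $-24581$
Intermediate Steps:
$n{\left(V \right)} = -2 - 5 V$ ($n{\left(V \right)} = 4 - \left(6 + V 5\right) = 4 - \left(6 + 5 V\right) = -2 - 5 V$)
$f{\left(o \right)} = -3 + \frac{o}{6}$ ($f{\left(o \right)} = - \frac{\left(-2 - -20\right) - o}{6} = - \frac{\left(-2 + 20\right) - o}{6} = - \frac{18 - o}{6} = -3 + \frac{o}{6}$)
$G = 48$ ($G = -64 + 112 = 48$)
$a{\left(U,g \right)} = -273$ ($a{\left(U,g \right)} = 63 - 7 \left(- 16 \left(-3 + \frac{1}{6} \cdot 0\right)\right) = 63 - 7 \left(- 16 \left(-3 + 0\right)\right) = 63 - 7 \left(\left(-16\right) \left(-3\right)\right) = 63 - 336 = -273$)
$-24854 - a{\left(G,\frac{115}{149} \right)} = -24854 - -273 = -24854 + 273 = -24581$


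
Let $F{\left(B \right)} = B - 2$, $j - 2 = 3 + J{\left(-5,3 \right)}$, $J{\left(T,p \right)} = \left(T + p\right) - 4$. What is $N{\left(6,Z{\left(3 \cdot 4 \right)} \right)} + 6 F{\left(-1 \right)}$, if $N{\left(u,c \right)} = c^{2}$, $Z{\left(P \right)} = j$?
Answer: $-17$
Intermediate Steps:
$J{\left(T,p \right)} = -4 + T + p$
$j = -1$ ($j = 2 + \left(3 - 6\right) = 2 - 3 = -1$)
$Z{\left(P \right)} = -1$
$F{\left(B \right)} = -2 + B$
$N{\left(6,Z{\left(3 \cdot 4 \right)} \right)} + 6 F{\left(-1 \right)} = \left(-1\right)^{2} + 6 \left(-2 - 1\right) = 1 + 6 \left(-3\right) = 1 - 18 = -17$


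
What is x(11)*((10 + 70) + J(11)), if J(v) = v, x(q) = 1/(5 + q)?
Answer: 91/16 ≈ 5.6875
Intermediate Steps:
x(11)*((10 + 70) + J(11)) = ((10 + 70) + 11)/(5 + 11) = (80 + 11)/16 = (1/16)*91 = 91/16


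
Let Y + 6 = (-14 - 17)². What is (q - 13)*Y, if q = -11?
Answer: -22920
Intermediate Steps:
Y = 955 (Y = -6 + (-14 - 17)² = -6 + (-31)² = -6 + 961 = 955)
(q - 13)*Y = (-11 - 13)*955 = -24*955 = -22920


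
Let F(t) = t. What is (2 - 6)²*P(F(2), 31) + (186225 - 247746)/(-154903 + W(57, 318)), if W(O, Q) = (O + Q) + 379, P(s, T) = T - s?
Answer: 23862219/51383 ≈ 464.40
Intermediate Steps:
W(O, Q) = 379 + O + Q
(2 - 6)²*P(F(2), 31) + (186225 - 247746)/(-154903 + W(57, 318)) = (2 - 6)²*(31 - 1*2) + (186225 - 247746)/(-154903 + (379 + 57 + 318)) = (-4)²*(31 - 2) - 61521/(-154903 + 754) = 16*29 - 61521/(-154149) = 464 - 61521*(-1/154149) = 464 + 20507/51383 = 23862219/51383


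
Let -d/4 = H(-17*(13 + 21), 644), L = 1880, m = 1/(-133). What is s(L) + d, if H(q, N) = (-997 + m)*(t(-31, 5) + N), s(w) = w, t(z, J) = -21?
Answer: 47242032/19 ≈ 2.4864e+6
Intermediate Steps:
m = -1/133 ≈ -0.0075188
H(q, N) = 397806/19 - 132602*N/133 (H(q, N) = (-997 - 1/133)*(-21 + N) = -132602*(-21 + N)/133 = 397806/19 - 132602*N/133)
d = 47206312/19 (d = -4*(397806/19 - 132602/133*644) = -4*(397806/19 - 12199384/19) = -4*(-11801578/19) = 47206312/19 ≈ 2.4845e+6)
s(L) + d = 1880 + 47206312/19 = 47242032/19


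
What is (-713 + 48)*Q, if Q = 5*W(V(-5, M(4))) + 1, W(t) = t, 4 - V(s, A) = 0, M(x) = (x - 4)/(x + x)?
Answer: -13965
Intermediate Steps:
M(x) = (-4 + x)/(2*x) (M(x) = (-4 + x)/((2*x)) = (-4 + x)*(1/(2*x)) = (-4 + x)/(2*x))
V(s, A) = 4 (V(s, A) = 4 - 1*0 = 4 + 0 = 4)
Q = 21 (Q = 5*4 + 1 = 20 + 1 = 21)
(-713 + 48)*Q = (-713 + 48)*21 = -665*21 = -13965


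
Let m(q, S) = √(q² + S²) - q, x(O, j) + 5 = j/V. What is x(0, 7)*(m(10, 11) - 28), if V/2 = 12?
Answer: 2147/12 - 113*√221/24 ≈ 108.92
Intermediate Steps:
V = 24 (V = 2*12 = 24)
x(O, j) = -5 + j/24
m(q, S) = √(S² + q²) - q
x(0, 7)*(m(10, 11) - 28) = (-5 + (1/24)*7)*((√(11² + 10²) - 1*10) - 28) = (-5 + 7/24)*((√(121 + 100) - 10) - 28) = -113*((√221 - 10) - 28)/24 = -113*((-10 + √221) - 28)/24 = -113*(-38 + √221)/24 = 2147/12 - 113*√221/24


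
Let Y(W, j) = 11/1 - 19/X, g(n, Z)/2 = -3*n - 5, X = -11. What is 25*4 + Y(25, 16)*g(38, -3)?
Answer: -32220/11 ≈ -2929.1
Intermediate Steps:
g(n, Z) = -10 - 6*n (g(n, Z) = 2*(-3*n - 5) = 2*(-5 - 3*n) = -10 - 6*n)
Y(W, j) = 140/11 (Y(W, j) = 11/1 - 19/(-11) = 11*1 - 19*(-1/11) = 11 + 19/11 = 140/11)
25*4 + Y(25, 16)*g(38, -3) = 25*4 + 140*(-10 - 6*38)/11 = 100 + 140*(-10 - 228)/11 = 100 + (140/11)*(-238) = 100 - 33320/11 = -32220/11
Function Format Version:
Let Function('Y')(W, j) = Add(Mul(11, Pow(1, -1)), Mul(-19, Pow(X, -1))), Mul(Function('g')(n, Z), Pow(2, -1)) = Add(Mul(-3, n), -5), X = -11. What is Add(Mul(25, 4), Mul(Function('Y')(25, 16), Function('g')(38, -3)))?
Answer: Rational(-32220, 11) ≈ -2929.1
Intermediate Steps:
Function('g')(n, Z) = Add(-10, Mul(-6, n)) (Function('g')(n, Z) = Mul(2, Add(Mul(-3, n), -5)) = Mul(2, Add(-5, Mul(-3, n))) = Add(-10, Mul(-6, n)))
Function('Y')(W, j) = Rational(140, 11) (Function('Y')(W, j) = Add(Mul(11, Pow(1, -1)), Mul(-19, Pow(-11, -1))) = Add(Mul(11, 1), Mul(-19, Rational(-1, 11))) = Add(11, Rational(19, 11)) = Rational(140, 11))
Add(Mul(25, 4), Mul(Function('Y')(25, 16), Function('g')(38, -3))) = Add(Mul(25, 4), Mul(Rational(140, 11), Add(-10, Mul(-6, 38)))) = Add(100, Mul(Rational(140, 11), Add(-10, -228))) = Add(100, Mul(Rational(140, 11), -238)) = Add(100, Rational(-33320, 11)) = Rational(-32220, 11)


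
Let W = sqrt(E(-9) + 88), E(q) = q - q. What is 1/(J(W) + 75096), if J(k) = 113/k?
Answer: 6608448/496267998239 - 226*sqrt(22)/496267998239 ≈ 1.3314e-5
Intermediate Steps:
E(q) = 0
W = 2*sqrt(22) (W = sqrt(0 + 88) = sqrt(88) = 2*sqrt(22) ≈ 9.3808)
1/(J(W) + 75096) = 1/(113/((2*sqrt(22))) + 75096) = 1/(113*(sqrt(22)/44) + 75096) = 1/(113*sqrt(22)/44 + 75096) = 1/(75096 + 113*sqrt(22)/44)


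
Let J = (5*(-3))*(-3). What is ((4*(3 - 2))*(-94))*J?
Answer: -16920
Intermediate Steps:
J = 45 (J = -15*(-3) = 45)
((4*(3 - 2))*(-94))*J = ((4*(3 - 2))*(-94))*45 = ((4*1)*(-94))*45 = (4*(-94))*45 = -376*45 = -16920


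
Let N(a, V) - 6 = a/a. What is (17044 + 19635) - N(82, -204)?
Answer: 36672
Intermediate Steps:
N(a, V) = 7 (N(a, V) = 6 + a/a = 6 + 1 = 7)
(17044 + 19635) - N(82, -204) = (17044 + 19635) - 1*7 = 36679 - 7 = 36672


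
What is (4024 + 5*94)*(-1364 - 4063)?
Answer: -24388938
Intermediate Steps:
(4024 + 5*94)*(-1364 - 4063) = (4024 + 470)*(-5427) = 4494*(-5427) = -24388938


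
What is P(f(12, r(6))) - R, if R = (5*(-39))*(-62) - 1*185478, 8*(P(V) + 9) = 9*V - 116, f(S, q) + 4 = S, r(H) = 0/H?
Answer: 346747/2 ≈ 1.7337e+5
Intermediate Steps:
r(H) = 0
f(S, q) = -4 + S
P(V) = -47/2 + 9*V/8 (P(V) = -9 + (9*V - 116)/8 = -9 + (-116 + 9*V)/8 = -9 + (-29/2 + 9*V/8) = -47/2 + 9*V/8)
R = -173388 (R = -195*(-62) - 185478 = 12090 - 185478 = -173388)
P(f(12, r(6))) - R = (-47/2 + 9*(-4 + 12)/8) - 1*(-173388) = (-47/2 + (9/8)*8) + 173388 = (-47/2 + 9) + 173388 = -29/2 + 173388 = 346747/2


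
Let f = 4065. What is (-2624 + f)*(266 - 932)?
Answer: -959706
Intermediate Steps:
(-2624 + f)*(266 - 932) = (-2624 + 4065)*(266 - 932) = 1441*(-666) = -959706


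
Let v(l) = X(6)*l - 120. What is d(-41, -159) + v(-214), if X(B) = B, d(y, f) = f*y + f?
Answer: 4956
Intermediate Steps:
d(y, f) = f + f*y
v(l) = -120 + 6*l (v(l) = 6*l - 120 = -120 + 6*l)
d(-41, -159) + v(-214) = -159*(1 - 41) + (-120 + 6*(-214)) = -159*(-40) + (-120 - 1284) = 6360 - 1404 = 4956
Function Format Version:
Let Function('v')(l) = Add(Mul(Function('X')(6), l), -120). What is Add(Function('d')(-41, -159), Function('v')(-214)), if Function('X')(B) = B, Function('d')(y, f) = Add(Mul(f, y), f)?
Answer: 4956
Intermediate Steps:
Function('d')(y, f) = Add(f, Mul(f, y))
Function('v')(l) = Add(-120, Mul(6, l)) (Function('v')(l) = Add(Mul(6, l), -120) = Add(-120, Mul(6, l)))
Add(Function('d')(-41, -159), Function('v')(-214)) = Add(Mul(-159, Add(1, -41)), Add(-120, Mul(6, -214))) = Add(Mul(-159, -40), Add(-120, -1284)) = Add(6360, -1404) = 4956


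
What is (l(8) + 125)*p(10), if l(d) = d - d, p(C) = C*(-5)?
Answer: -6250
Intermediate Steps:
p(C) = -5*C
l(d) = 0
(l(8) + 125)*p(10) = (0 + 125)*(-5*10) = 125*(-50) = -6250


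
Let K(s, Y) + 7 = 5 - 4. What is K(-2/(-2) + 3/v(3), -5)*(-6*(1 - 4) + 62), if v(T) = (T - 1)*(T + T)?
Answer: -480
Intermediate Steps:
v(T) = 2*T*(-1 + T) (v(T) = (-1 + T)*(2*T) = 2*T*(-1 + T))
K(s, Y) = -6 (K(s, Y) = -7 + (5 - 4) = -7 + 1 = -6)
K(-2/(-2) + 3/v(3), -5)*(-6*(1 - 4) + 62) = -6*(-6*(1 - 4) + 62) = -6*(-6*(-3) + 62) = -6*(18 + 62) = -6*80 = -480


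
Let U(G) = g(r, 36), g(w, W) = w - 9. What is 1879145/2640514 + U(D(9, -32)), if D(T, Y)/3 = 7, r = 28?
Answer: 52048911/2640514 ≈ 19.712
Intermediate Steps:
g(w, W) = -9 + w
D(T, Y) = 21 (D(T, Y) = 3*7 = 21)
U(G) = 19 (U(G) = -9 + 28 = 19)
1879145/2640514 + U(D(9, -32)) = 1879145/2640514 + 19 = 52048911/2640514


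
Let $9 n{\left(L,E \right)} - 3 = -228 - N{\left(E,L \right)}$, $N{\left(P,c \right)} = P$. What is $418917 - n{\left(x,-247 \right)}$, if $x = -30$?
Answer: $\frac{3770231}{9} \approx 4.1891 \cdot 10^{5}$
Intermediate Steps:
$n{\left(L,E \right)} = -25 - \frac{E}{9}$ ($n{\left(L,E \right)} = \frac{1}{3} + \frac{-228 - E}{9} = \frac{1}{3} - \left(\frac{76}{3} + \frac{E}{9}\right) = -25 - \frac{E}{9}$)
$418917 - n{\left(x,-247 \right)} = 418917 - \left(-25 - - \frac{247}{9}\right) = 418917 - \left(-25 + \frac{247}{9}\right) = 418917 - \frac{22}{9} = \frac{3770231}{9}$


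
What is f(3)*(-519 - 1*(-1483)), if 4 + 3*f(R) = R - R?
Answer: -3856/3 ≈ -1285.3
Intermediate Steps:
f(R) = -4/3 (f(R) = -4/3 + (R - R)/3 = -4/3 + (⅓)*0 = -4/3 + 0 = -4/3)
f(3)*(-519 - 1*(-1483)) = -4*(-519 - 1*(-1483))/3 = -4*(-519 + 1483)/3 = -4/3*964 = -3856/3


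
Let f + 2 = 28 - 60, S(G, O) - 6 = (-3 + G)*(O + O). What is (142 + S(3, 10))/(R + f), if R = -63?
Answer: -148/97 ≈ -1.5258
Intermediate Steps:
S(G, O) = 6 + 2*O*(-3 + G) (S(G, O) = 6 + (-3 + G)*(O + O) = 6 + (-3 + G)*(2*O) = 6 + 2*O*(-3 + G))
f = -34 (f = -2 + (28 - 60) = -2 - 32 = -34)
(142 + S(3, 10))/(R + f) = (142 + (6 - 6*10 + 2*3*10))/(-63 - 34) = (142 + (6 - 60 + 60))/(-97) = (142 + 6)*(-1/97) = 148*(-1/97) = -148/97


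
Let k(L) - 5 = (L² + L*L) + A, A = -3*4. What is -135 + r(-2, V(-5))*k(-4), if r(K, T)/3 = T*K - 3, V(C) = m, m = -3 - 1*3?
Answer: 540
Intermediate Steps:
m = -6 (m = -3 - 3 = -6)
V(C) = -6
A = -12
r(K, T) = -9 + 3*K*T (r(K, T) = 3*(T*K - 3) = 3*(K*T - 3) = 3*(-3 + K*T) = -9 + 3*K*T)
k(L) = -7 + 2*L² (k(L) = 5 + ((L² + L*L) - 12) = 5 + ((L² + L²) - 12) = 5 + (2*L² - 12) = 5 + (-12 + 2*L²) = -7 + 2*L²)
-135 + r(-2, V(-5))*k(-4) = -135 + (-9 + 3*(-2)*(-6))*(-7 + 2*(-4)²) = -135 + (-9 + 36)*(-7 + 2*16) = -135 + 27*(-7 + 32) = -135 + 27*25 = -135 + 675 = 540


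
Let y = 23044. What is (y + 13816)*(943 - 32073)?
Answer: -1147451800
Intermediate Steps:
(y + 13816)*(943 - 32073) = (23044 + 13816)*(943 - 32073) = 36860*(-31130) = -1147451800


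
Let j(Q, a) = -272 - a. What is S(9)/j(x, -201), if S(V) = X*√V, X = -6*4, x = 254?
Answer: 72/71 ≈ 1.0141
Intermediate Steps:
X = -24
S(V) = -24*√V
S(9)/j(x, -201) = (-24*√9)/(-272 - 1*(-201)) = (-24*3)/(-272 + 201) = -72/(-71) = -72*(-1/71) = 72/71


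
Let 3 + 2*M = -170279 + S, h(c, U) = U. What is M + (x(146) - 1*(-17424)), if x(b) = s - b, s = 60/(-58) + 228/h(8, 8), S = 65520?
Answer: -2034381/58 ≈ -35076.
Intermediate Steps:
s = 1593/58 (s = 60/(-58) + 228/8 = 60*(-1/58) + 228*(⅛) = -30/29 + 57/2 = 1593/58 ≈ 27.466)
x(b) = 1593/58 - b
M = -52381 (M = -3/2 + (-170279 + 65520)/2 = -3/2 + (½)*(-104759) = -3/2 - 104759/2 = -52381)
M + (x(146) - 1*(-17424)) = -52381 + ((1593/58 - 1*146) - 1*(-17424)) = -52381 + ((1593/58 - 146) + 17424) = -52381 + (-6875/58 + 17424) = -52381 + 1003717/58 = -2034381/58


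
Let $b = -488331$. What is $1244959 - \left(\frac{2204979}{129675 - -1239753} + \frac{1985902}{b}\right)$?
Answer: $\frac{277516078267310873}{222911381556} \approx 1.245 \cdot 10^{6}$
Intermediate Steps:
$1244959 - \left(\frac{2204979}{129675 - -1239753} + \frac{1985902}{b}\right) = 1244959 - \left(\frac{2204979}{129675 - -1239753} + \frac{1985902}{-488331}\right) = 1244959 - \left(\frac{2204979}{129675 + 1239753} + 1985902 \left(- \frac{1}{488331}\right)\right) = 1244959 - \left(\frac{2204979}{1369428} - \frac{1985902}{488331}\right) = 1244959 - \left(2204979 \cdot \frac{1}{1369428} - \frac{1985902}{488331}\right) = 1244959 - \left(\frac{734993}{456476} - \frac{1985902}{488331}\right) = 1244959 - - \frac{547596734669}{222911381556} = 1244959 + \frac{547596734669}{222911381556} = \frac{277516078267310873}{222911381556}$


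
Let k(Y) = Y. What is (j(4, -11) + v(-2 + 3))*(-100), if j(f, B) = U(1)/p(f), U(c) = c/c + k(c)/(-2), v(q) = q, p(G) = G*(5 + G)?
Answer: -1825/18 ≈ -101.39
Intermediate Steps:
U(c) = 1 - c/2 (U(c) = c/c + c/(-2) = 1 + c*(-1/2) = 1 - c/2)
j(f, B) = 1/(2*f*(5 + f)) (j(f, B) = (1 - 1/2*1)/((f*(5 + f))) = (1 - 1/2)*(1/(f*(5 + f))) = (1/(f*(5 + f)))/2 = 1/(2*f*(5 + f)))
(j(4, -11) + v(-2 + 3))*(-100) = ((1/2)/(4*(5 + 4)) + (-2 + 3))*(-100) = ((1/2)*(1/4)/9 + 1)*(-100) = ((1/2)*(1/4)*(1/9) + 1)*(-100) = (1/72 + 1)*(-100) = (73/72)*(-100) = -1825/18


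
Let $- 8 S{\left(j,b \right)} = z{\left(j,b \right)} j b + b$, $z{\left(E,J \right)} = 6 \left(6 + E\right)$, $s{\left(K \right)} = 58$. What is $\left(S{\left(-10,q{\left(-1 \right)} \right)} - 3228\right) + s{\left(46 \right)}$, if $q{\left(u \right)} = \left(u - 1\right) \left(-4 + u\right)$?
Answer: $- \frac{13885}{4} \approx -3471.3$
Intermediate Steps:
$z{\left(E,J \right)} = 36 + 6 E$
$q{\left(u \right)} = \left(-1 + u\right) \left(-4 + u\right)$
$S{\left(j,b \right)} = - \frac{b}{8} - \frac{b j \left(36 + 6 j\right)}{8}$ ($S{\left(j,b \right)} = - \frac{\left(36 + 6 j\right) j b + b}{8} = - \frac{j \left(36 + 6 j\right) b + b}{8} = - \frac{b j \left(36 + 6 j\right) + b}{8} = - \frac{b + b j \left(36 + 6 j\right)}{8} = - \frac{b}{8} - \frac{b j \left(36 + 6 j\right)}{8}$)
$\left(S{\left(-10,q{\left(-1 \right)} \right)} - 3228\right) + s{\left(46 \right)} = \left(- \frac{\left(4 + \left(-1\right)^{2} - -5\right) \left(1 + 6 \left(-10\right) \left(6 - 10\right)\right)}{8} - 3228\right) + 58 = \left(- \frac{\left(4 + 1 + 5\right) \left(1 + 6 \left(-10\right) \left(-4\right)\right)}{8} - 3228\right) + 58 = \left(\left(- \frac{1}{8}\right) 10 \left(1 + 240\right) - 3228\right) + 58 = \left(\left(- \frac{1}{8}\right) 10 \cdot 241 - 3228\right) + 58 = \left(- \frac{1205}{4} - 3228\right) + 58 = - \frac{14117}{4} + 58 = - \frac{13885}{4}$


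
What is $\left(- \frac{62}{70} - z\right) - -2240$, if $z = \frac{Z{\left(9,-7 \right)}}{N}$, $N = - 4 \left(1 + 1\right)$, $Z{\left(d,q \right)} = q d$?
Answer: $\frac{624747}{280} \approx 2231.2$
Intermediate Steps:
$Z{\left(d,q \right)} = d q$
$N = -8$ ($N = \left(-4\right) 2 = -8$)
$z = \frac{63}{8}$ ($z = \frac{9 \left(-7\right)}{-8} = \left(-63\right) \left(- \frac{1}{8}\right) = \frac{63}{8} \approx 7.875$)
$\left(- \frac{62}{70} - z\right) - -2240 = \left(- \frac{62}{70} - \frac{63}{8}\right) - -2240 = \left(\left(-62\right) \frac{1}{70} - \frac{63}{8}\right) + 2240 = \left(- \frac{31}{35} - \frac{63}{8}\right) + 2240 = - \frac{2453}{280} + 2240 = \frac{624747}{280}$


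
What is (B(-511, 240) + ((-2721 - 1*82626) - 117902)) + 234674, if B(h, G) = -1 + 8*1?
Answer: 31432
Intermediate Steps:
B(h, G) = 7 (B(h, G) = -1 + 8 = 7)
(B(-511, 240) + ((-2721 - 1*82626) - 117902)) + 234674 = (7 + ((-2721 - 1*82626) - 117902)) + 234674 = (7 + ((-2721 - 82626) - 117902)) + 234674 = (7 + (-85347 - 117902)) + 234674 = (7 - 203249) + 234674 = -203242 + 234674 = 31432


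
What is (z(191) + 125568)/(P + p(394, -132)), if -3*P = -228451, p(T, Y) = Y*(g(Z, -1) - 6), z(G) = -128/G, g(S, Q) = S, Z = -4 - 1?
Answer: 71950080/44466137 ≈ 1.6181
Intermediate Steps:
Z = -5
p(T, Y) = -11*Y (p(T, Y) = Y*(-5 - 6) = Y*(-11) = -11*Y)
P = 228451/3 (P = -1/3*(-228451) = 228451/3 ≈ 76150.)
(z(191) + 125568)/(P + p(394, -132)) = (-128/191 + 125568)/(228451/3 - 11*(-132)) = (-128*1/191 + 125568)/(228451/3 + 1452) = (-128/191 + 125568)/(232807/3) = (23983360/191)*(3/232807) = 71950080/44466137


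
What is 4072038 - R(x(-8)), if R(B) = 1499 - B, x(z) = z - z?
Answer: 4070539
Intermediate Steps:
x(z) = 0
4072038 - R(x(-8)) = 4072038 - (1499 - 1*0) = 4072038 - (1499 + 0) = 4072038 - 1*1499 = 4072038 - 1499 = 4070539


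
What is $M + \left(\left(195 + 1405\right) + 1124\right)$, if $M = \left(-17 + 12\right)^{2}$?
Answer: $2749$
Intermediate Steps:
$M = 25$ ($M = \left(-5\right)^{2} = 25$)
$M + \left(\left(195 + 1405\right) + 1124\right) = 25 + \left(\left(195 + 1405\right) + 1124\right) = 25 + \left(1600 + 1124\right) = 25 + 2724 = 2749$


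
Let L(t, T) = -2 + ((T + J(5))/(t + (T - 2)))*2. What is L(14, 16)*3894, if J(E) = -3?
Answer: -29205/7 ≈ -4172.1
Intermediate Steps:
L(t, T) = -2 + 2*(-3 + T)/(-2 + T + t) (L(t, T) = -2 + ((T - 3)/(t + (T - 2)))*2 = -2 + ((-3 + T)/(t + (-2 + T)))*2 = -2 + ((-3 + T)/(-2 + T + t))*2 = -2 + 2*(-3 + T)/(-2 + T + t))
L(14, 16)*3894 = (2*(-1 - 1*14)/(-2 + 16 + 14))*3894 = (2*(-1 - 14)/28)*3894 = (2*(1/28)*(-15))*3894 = -15/14*3894 = -29205/7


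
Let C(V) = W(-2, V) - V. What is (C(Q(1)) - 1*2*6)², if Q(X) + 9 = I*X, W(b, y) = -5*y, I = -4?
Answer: 4356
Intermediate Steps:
Q(X) = -9 - 4*X
C(V) = -6*V (C(V) = -5*V - V = -6*V)
(C(Q(1)) - 1*2*6)² = (-6*(-9 - 4*1) - 1*2*6)² = (-6*(-9 - 4) - 2*6)² = (-6*(-13) - 12)² = (78 - 12)² = 66² = 4356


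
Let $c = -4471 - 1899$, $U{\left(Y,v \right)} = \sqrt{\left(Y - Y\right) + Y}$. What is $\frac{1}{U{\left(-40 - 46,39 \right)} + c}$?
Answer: $- \frac{3185}{20288493} - \frac{i \sqrt{86}}{40576986} \approx -0.00015699 - 2.2854 \cdot 10^{-7} i$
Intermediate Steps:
$U{\left(Y,v \right)} = \sqrt{Y}$ ($U{\left(Y,v \right)} = \sqrt{0 + Y} = \sqrt{Y}$)
$c = -6370$
$\frac{1}{U{\left(-40 - 46,39 \right)} + c} = \frac{1}{\sqrt{-40 - 46} - 6370} = \frac{1}{\sqrt{-86} - 6370} = \frac{1}{i \sqrt{86} - 6370} = \frac{1}{-6370 + i \sqrt{86}}$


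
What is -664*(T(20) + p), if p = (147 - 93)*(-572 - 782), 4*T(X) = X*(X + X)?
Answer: 48416224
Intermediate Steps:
T(X) = X²/2 (T(X) = (X*(X + X))/4 = (X*(2*X))/4 = (2*X²)/4 = X²/2)
p = -73116 (p = 54*(-1354) = -73116)
-664*(T(20) + p) = -664*((½)*20² - 73116) = -664*((½)*400 - 73116) = -664*(200 - 73116) = -664*(-72916) = 48416224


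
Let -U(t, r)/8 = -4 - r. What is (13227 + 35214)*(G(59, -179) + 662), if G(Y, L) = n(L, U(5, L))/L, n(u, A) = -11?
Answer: 5740694469/179 ≈ 3.2071e+7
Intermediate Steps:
U(t, r) = 32 + 8*r (U(t, r) = -8*(-4 - r) = 32 + 8*r)
G(Y, L) = -11/L
(13227 + 35214)*(G(59, -179) + 662) = (13227 + 35214)*(-11/(-179) + 662) = 48441*(-11*(-1/179) + 662) = 48441*(11/179 + 662) = 48441*(118509/179) = 5740694469/179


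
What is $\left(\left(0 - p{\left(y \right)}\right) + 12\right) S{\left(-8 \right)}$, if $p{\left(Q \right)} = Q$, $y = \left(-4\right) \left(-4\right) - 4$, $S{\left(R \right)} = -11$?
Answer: $0$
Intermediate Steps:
$y = 12$ ($y = 16 - 4 = 12$)
$\left(\left(0 - p{\left(y \right)}\right) + 12\right) S{\left(-8 \right)} = \left(\left(0 - 12\right) + 12\right) \left(-11\right) = \left(-12 + 12\right) \left(-11\right) = 0 \left(-11\right) = 0$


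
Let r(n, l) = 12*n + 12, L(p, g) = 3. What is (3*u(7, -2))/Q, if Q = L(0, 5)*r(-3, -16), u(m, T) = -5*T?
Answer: -5/12 ≈ -0.41667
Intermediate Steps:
r(n, l) = 12 + 12*n
Q = -72 (Q = 3*(12 + 12*(-3)) = 3*(12 - 36) = 3*(-24) = -72)
(3*u(7, -2))/Q = (3*(-5*(-2)))/(-72) = (3*10)*(-1/72) = 30*(-1/72) = -5/12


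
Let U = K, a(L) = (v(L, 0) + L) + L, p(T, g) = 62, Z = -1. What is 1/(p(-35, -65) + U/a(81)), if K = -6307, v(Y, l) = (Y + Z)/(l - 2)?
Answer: 122/1257 ≈ 0.097057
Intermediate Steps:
v(Y, l) = (-1 + Y)/(-2 + l) (v(Y, l) = (Y - 1)/(l - 2) = (-1 + Y)/(-2 + l))
a(L) = ½ + 3*L/2 (a(L) = ((-1 + L)/(-2 + 0) + L) + L = ((-1 + L)/(-2) + L) + L = (-(-1 + L)/2 + L) + L = ((½ - L/2) + L) + L = (½ + L/2) + L = ½ + 3*L/2)
U = -6307
1/(p(-35, -65) + U/a(81)) = 1/(62 - 6307/(½ + (3/2)*81)) = 1/(62 - 6307/(½ + 243/2)) = 1/(62 - 6307/122) = 1/(1257/122) = 122/1257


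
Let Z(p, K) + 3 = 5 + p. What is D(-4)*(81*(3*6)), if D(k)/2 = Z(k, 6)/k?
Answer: 1458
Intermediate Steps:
Z(p, K) = 2 + p (Z(p, K) = -3 + (5 + p) = 2 + p)
D(k) = 2*(2 + k)/k (D(k) = 2*((2 + k)/k) = 2*(2 + k)/k)
D(-4)*(81*(3*6)) = (2 + 4/(-4))*(81*(3*6)) = (2 + 4*(-1/4))*(81*18) = (2 - 1)*1458 = 1*1458 = 1458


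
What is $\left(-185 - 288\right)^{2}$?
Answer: $223729$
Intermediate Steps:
$\left(-185 - 288\right)^{2} = \left(-473\right)^{2} = 223729$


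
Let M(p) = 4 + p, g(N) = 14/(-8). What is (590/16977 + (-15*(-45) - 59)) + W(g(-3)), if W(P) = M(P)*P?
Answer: 166265201/271632 ≈ 612.10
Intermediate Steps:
g(N) = -7/4 (g(N) = 14*(-⅛) = -7/4)
W(P) = P*(4 + P) (W(P) = (4 + P)*P = P*(4 + P))
(590/16977 + (-15*(-45) - 59)) + W(g(-3)) = (590/16977 + (-15*(-45) - 59)) - 7*(4 - 7/4)/4 = (590*(1/16977) + (675 - 59)) - 7/4*9/4 = (590/16977 + 616) - 63/16 = 10458422/16977 - 63/16 = 166265201/271632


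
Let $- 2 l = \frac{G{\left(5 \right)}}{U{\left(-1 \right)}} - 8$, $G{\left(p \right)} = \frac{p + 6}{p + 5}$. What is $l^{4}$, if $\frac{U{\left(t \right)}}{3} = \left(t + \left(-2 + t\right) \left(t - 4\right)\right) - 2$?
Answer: $\frac{67752011407921}{268738560000} \approx 252.11$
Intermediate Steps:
$G{\left(p \right)} = \frac{6 + p}{5 + p}$
$U{\left(t \right)} = -6 + 3 t + 3 \left(-4 + t\right) \left(-2 + t\right)$ ($U{\left(t \right)} = 3 \left(\left(t + \left(-2 + t\right) \left(t - 4\right)\right) - 2\right) = 3 \left(\left(t + \left(-2 + t\right) \left(-4 + t\right)\right) - 2\right) = 3 \left(\left(t + \left(-4 + t\right) \left(-2 + t\right)\right) - 2\right) = 3 \left(-2 + t + \left(-4 + t\right) \left(-2 + t\right)\right) = -6 + 3 t + 3 \left(-4 + t\right) \left(-2 + t\right)$)
$l = \frac{2869}{720}$ ($l = - \frac{\frac{\frac{1}{5 + 5} \left(6 + 5\right)}{18 - -15 + 3 \left(-1\right)^{2}} - 8}{2} = - \frac{\frac{\frac{1}{10} \cdot 11}{18 + 15 + 3 \cdot 1} - 8}{2} = - \frac{\frac{\frac{1}{10} \cdot 11}{18 + 15 + 3} - 8}{2} = - \frac{\frac{11}{10 \cdot 36} - 8}{2} = - \frac{\frac{11}{10} \cdot \frac{1}{36} - 8}{2} = - \frac{\frac{11}{360} - 8}{2} = \left(- \frac{1}{2}\right) \left(- \frac{2869}{360}\right) = \frac{2869}{720} \approx 3.9847$)
$l^{4} = \left(\frac{2869}{720}\right)^{4} = \frac{67752011407921}{268738560000}$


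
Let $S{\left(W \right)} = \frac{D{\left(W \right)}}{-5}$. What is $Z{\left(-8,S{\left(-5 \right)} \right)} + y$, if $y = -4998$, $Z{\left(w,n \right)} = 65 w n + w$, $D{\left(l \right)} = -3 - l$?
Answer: $-4798$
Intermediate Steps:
$S{\left(W \right)} = \frac{3}{5} + \frac{W}{5}$ ($S{\left(W \right)} = \frac{-3 - W}{-5} = \left(-3 - W\right) \left(- \frac{1}{5}\right) = \frac{3}{5} + \frac{W}{5}$)
$Z{\left(w,n \right)} = w + 65 n w$ ($Z{\left(w,n \right)} = 65 n w + w = w + 65 n w$)
$Z{\left(-8,S{\left(-5 \right)} \right)} + y = - 8 \left(1 + 65 \left(\frac{3}{5} + \frac{1}{5} \left(-5\right)\right)\right) - 4998 = - 8 \left(1 + 65 \left(\frac{3}{5} - 1\right)\right) - 4998 = - 8 \left(1 + 65 \left(- \frac{2}{5}\right)\right) - 4998 = - 8 \left(1 - 26\right) - 4998 = \left(-8\right) \left(-25\right) - 4998 = 200 - 4998 = -4798$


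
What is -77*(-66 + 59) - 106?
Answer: 433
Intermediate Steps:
-77*(-66 + 59) - 106 = -77*(-7) - 106 = 539 - 106 = 433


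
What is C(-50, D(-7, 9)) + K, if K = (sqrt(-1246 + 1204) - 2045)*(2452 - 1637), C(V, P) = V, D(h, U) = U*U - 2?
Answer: -1666725 + 815*I*sqrt(42) ≈ -1.6667e+6 + 5281.8*I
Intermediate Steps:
D(h, U) = -2 + U**2 (D(h, U) = U**2 - 2 = -2 + U**2)
K = -1666675 + 815*I*sqrt(42) (K = (sqrt(-42) - 2045)*815 = (I*sqrt(42) - 2045)*815 = (-2045 + I*sqrt(42))*815 = -1666675 + 815*I*sqrt(42) ≈ -1.6667e+6 + 5281.8*I)
C(-50, D(-7, 9)) + K = -50 + (-1666675 + 815*I*sqrt(42)) = -1666725 + 815*I*sqrt(42)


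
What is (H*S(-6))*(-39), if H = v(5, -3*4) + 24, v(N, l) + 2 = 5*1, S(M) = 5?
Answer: -5265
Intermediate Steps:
v(N, l) = 3 (v(N, l) = -2 + 5*1 = -2 + 5 = 3)
H = 27 (H = 3 + 24 = 27)
(H*S(-6))*(-39) = (27*5)*(-39) = 135*(-39) = -5265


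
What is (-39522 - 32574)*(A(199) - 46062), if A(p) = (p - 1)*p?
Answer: 480159360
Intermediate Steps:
A(p) = p*(-1 + p) (A(p) = (-1 + p)*p = p*(-1 + p))
(-39522 - 32574)*(A(199) - 46062) = (-39522 - 32574)*(199*(-1 + 199) - 46062) = -72096*(199*198 - 46062) = -72096*(39402 - 46062) = -72096*(-6660) = 480159360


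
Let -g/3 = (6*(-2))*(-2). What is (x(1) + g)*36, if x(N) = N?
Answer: -2556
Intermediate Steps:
g = -72 (g = -3*6*(-2)*(-2) = -(-36)*(-2) = -3*24 = -72)
(x(1) + g)*36 = (1 - 72)*36 = -71*36 = -2556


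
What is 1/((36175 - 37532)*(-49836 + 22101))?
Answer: 1/37636395 ≈ 2.6570e-8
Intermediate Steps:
1/((36175 - 37532)*(-49836 + 22101)) = 1/(-1357*(-27735)) = 1/37636395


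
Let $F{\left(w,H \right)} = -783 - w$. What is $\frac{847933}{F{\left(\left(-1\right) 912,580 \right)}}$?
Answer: $\frac{847933}{129} \approx 6573.1$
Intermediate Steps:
$\frac{847933}{F{\left(\left(-1\right) 912,580 \right)}} = \frac{847933}{-783 - \left(-1\right) 912} = \frac{847933}{-783 - -912} = \frac{847933}{-783 + 912} = \frac{847933}{129}$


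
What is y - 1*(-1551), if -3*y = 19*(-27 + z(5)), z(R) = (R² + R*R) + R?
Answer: 4121/3 ≈ 1373.7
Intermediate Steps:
z(R) = R + 2*R² (z(R) = (R² + R²) + R = 2*R² + R = R + 2*R²)
y = -532/3 (y = -19*(-27 + 5*(1 + 2*5))/3 = -19*(-27 + 5*(1 + 10))/3 = -19*(-27 + 5*11)/3 = -19*(-27 + 55)/3 = -19*28/3 = -⅓*532 = -532/3 ≈ -177.33)
y - 1*(-1551) = -532/3 - 1*(-1551) = -532/3 + 1551 = 4121/3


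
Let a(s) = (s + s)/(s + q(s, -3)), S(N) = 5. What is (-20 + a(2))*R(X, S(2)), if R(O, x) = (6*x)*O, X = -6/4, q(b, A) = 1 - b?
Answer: 720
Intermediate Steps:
X = -3/2 (X = -6*1/4 = -3/2 ≈ -1.5000)
R(O, x) = 6*O*x
a(s) = 2*s (a(s) = (s + s)/(s + (1 - s)) = (2*s)/1 = (2*s)*1 = 2*s)
(-20 + a(2))*R(X, S(2)) = (-20 + 2*2)*(6*(-3/2)*5) = (-20 + 4)*(-45) = -16*(-45) = 720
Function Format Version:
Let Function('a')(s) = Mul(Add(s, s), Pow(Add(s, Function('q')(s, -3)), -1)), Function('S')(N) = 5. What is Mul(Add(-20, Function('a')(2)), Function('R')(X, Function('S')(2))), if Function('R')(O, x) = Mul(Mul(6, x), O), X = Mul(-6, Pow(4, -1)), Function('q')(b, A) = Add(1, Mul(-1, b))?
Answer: 720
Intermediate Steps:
X = Rational(-3, 2) (X = Mul(-6, Rational(1, 4)) = Rational(-3, 2) ≈ -1.5000)
Function('R')(O, x) = Mul(6, O, x)
Function('a')(s) = Mul(2, s) (Function('a')(s) = Mul(Add(s, s), Pow(Add(s, Add(1, Mul(-1, s))), -1)) = Mul(Mul(2, s), Pow(1, -1)) = Mul(Mul(2, s), 1) = Mul(2, s))
Mul(Add(-20, Function('a')(2)), Function('R')(X, Function('S')(2))) = Mul(Add(-20, Mul(2, 2)), Mul(6, Rational(-3, 2), 5)) = Mul(Add(-20, 4), -45) = Mul(-16, -45) = 720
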